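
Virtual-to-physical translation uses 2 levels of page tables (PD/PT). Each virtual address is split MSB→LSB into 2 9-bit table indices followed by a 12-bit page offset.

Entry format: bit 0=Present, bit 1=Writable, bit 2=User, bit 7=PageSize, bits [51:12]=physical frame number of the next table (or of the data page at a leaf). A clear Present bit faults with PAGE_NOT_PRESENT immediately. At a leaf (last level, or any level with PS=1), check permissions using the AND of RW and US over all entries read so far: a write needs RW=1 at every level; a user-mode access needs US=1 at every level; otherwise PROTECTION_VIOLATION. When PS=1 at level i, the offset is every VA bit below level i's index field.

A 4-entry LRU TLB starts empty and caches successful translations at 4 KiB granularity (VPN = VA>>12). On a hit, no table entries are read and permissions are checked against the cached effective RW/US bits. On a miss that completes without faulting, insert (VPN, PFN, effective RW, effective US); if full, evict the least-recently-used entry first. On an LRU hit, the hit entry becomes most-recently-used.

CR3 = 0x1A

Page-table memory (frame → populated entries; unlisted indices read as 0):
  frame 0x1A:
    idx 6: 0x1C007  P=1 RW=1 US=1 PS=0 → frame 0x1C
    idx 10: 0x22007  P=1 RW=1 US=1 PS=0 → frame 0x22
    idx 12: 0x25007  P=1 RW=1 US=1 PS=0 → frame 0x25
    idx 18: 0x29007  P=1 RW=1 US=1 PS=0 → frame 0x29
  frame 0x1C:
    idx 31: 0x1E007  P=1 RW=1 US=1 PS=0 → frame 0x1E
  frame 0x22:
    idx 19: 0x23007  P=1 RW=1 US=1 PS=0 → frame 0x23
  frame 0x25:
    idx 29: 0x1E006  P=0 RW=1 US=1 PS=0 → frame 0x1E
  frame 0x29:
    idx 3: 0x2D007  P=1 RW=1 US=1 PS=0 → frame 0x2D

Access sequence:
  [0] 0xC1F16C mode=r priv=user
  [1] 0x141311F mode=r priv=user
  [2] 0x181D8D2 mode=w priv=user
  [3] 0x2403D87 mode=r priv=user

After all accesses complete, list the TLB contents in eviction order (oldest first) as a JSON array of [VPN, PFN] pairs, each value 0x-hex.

Trace:
#0 VA=0xC1F16C (r,user):
  L0 @0x1A[6] → 0x1C007  P=1,RW=1,US=1,PS=0
  L1 @0x1C[31] → 0x1E007  P=1,RW=1,US=1,PS=0
  ⇒ phys 0x1E16C  [2 reads]
#1 VA=0x141311F (r,user):
  L0 @0x1A[10] → 0x22007  P=1,RW=1,US=1,PS=0
  L1 @0x22[19] → 0x23007  P=1,RW=1,US=1,PS=0
  ⇒ phys 0x2311F  [2 reads]
#2 VA=0x181D8D2 (w,user):
  L0 @0x1A[12] → 0x25007  P=1,RW=1,US=1,PS=0
  L1 @0x25[29] → 0x1E006  P=0,RW=1,US=1,PS=0
  → PAGE_NOT_PRESENT  (2 entries read)
#3 VA=0x2403D87 (r,user):
  L0 @0x1A[18] → 0x29007  P=1,RW=1,US=1,PS=0
  L1 @0x29[3] → 0x2D007  P=1,RW=1,US=1,PS=0
  ⇒ phys 0x2DD87  [2 reads]

TLB: [["0xC1F", "0x1E"], ["0x1413", "0x23"], ["0x2403", "0x2D"]]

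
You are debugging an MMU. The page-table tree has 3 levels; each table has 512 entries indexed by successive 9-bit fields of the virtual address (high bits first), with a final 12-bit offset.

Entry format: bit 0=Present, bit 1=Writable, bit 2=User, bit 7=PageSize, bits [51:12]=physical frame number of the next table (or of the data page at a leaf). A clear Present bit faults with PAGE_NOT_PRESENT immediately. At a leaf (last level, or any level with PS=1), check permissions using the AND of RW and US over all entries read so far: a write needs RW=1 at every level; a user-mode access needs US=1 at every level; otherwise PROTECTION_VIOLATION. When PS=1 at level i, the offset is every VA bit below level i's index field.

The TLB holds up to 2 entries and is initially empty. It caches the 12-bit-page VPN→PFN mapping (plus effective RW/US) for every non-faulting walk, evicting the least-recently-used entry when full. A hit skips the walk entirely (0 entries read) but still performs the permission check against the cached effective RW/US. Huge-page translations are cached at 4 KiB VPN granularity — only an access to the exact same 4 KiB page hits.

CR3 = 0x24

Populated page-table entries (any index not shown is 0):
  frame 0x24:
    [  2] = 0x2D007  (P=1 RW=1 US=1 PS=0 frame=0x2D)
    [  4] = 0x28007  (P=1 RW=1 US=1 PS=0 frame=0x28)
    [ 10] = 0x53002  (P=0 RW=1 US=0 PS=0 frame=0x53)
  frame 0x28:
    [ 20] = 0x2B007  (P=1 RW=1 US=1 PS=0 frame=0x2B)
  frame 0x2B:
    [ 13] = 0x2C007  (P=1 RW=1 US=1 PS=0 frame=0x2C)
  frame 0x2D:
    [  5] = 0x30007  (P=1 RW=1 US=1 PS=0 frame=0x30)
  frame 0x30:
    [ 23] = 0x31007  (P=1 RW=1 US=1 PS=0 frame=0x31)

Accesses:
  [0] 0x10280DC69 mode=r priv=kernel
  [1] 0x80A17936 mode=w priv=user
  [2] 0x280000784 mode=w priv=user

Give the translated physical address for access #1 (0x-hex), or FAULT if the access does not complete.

Per-access translation:
#0 VA=0x10280DC69 (r,kernel):
  L0: frame=0x24 idx=4 entry=0x28007 [P=1 RW=1 US=1 PS=0]
  L1: frame=0x28 idx=20 entry=0x2B007 [P=1 RW=1 US=1 PS=0]
  L2: frame=0x2B idx=13 entry=0x2C007 [P=1 RW=1 US=1 PS=0]
  ✓ 0x2CC69  — 3 lookups
#1 VA=0x80A17936 (w,user):
  L0: frame=0x24 idx=2 entry=0x2D007 [P=1 RW=1 US=1 PS=0]
  L1: frame=0x2D idx=5 entry=0x30007 [P=1 RW=1 US=1 PS=0]
  L2: frame=0x30 idx=23 entry=0x31007 [P=1 RW=1 US=1 PS=0]
  ✓ 0x31936  — 3 lookups
#2 VA=0x280000784 (w,user):
  L0: frame=0x24 idx=10 entry=0x53002 [P=0 RW=1 US=0 PS=0]
  ✗ PAGE_NOT_PRESENT  [1 reads]

Access #1 PA: 0x31936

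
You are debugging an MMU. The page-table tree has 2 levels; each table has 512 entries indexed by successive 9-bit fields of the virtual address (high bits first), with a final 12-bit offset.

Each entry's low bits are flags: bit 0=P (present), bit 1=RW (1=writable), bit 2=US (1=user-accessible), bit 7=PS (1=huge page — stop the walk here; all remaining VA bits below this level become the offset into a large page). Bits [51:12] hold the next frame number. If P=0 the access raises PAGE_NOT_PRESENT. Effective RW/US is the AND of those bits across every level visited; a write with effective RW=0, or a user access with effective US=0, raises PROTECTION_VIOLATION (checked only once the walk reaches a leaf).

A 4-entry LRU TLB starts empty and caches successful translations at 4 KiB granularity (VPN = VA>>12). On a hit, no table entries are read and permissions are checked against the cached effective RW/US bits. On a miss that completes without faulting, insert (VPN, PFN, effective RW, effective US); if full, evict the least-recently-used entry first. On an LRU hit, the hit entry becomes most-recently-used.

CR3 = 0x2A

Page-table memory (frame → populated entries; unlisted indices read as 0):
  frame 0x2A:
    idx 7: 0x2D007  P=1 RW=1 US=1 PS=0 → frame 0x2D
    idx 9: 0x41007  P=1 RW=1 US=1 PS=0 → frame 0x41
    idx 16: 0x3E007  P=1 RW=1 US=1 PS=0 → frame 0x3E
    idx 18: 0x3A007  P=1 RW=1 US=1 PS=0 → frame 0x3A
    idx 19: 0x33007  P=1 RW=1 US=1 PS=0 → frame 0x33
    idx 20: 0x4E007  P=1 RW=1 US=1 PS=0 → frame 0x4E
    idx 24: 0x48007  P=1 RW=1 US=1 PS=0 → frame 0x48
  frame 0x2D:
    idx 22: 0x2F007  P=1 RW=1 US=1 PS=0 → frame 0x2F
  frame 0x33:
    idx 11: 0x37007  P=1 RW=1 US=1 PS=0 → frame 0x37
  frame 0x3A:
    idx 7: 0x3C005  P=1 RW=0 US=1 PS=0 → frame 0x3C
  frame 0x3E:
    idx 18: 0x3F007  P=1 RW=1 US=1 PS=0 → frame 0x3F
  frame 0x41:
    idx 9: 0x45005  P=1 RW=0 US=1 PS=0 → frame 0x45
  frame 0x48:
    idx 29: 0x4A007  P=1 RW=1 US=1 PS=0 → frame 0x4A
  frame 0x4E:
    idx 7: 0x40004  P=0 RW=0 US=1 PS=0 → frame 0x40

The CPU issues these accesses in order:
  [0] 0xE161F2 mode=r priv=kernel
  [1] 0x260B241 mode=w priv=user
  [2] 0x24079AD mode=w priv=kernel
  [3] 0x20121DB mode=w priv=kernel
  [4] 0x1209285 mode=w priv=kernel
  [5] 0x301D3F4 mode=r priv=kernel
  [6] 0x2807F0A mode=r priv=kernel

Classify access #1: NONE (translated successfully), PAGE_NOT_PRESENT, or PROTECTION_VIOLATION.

Per-access translation:
#0 VA=0xE161F2 (r,kernel):
  lvl0: tbl 0x2A, slot 7 ⇒ 0x2D007 (P1/RW1/US1/PS0)
  lvl1: tbl 0x2D, slot 22 ⇒ 0x2F007 (P1/RW1/US1/PS0)
  ✓ 0x2F1F2  — 2 lookups
#1 VA=0x260B241 (w,user):
  lvl0: tbl 0x2A, slot 19 ⇒ 0x33007 (P1/RW1/US1/PS0)
  lvl1: tbl 0x33, slot 11 ⇒ 0x37007 (P1/RW1/US1/PS0)
  ✓ 0x37241  — 2 lookups
#2 VA=0x24079AD (w,kernel):
  lvl0: tbl 0x2A, slot 18 ⇒ 0x3A007 (P1/RW1/US1/PS0)
  lvl1: tbl 0x3A, slot 7 ⇒ 0x3C005 (P1/RW0/US1/PS0)
  ⇒ fault: PROTECTION_VIOLATION  — 2 lookups
#3 VA=0x20121DB (w,kernel):
  lvl0: tbl 0x2A, slot 16 ⇒ 0x3E007 (P1/RW1/US1/PS0)
  lvl1: tbl 0x3E, slot 18 ⇒ 0x3F007 (P1/RW1/US1/PS0)
  ✓ 0x3F1DB  — 2 lookups
#4 VA=0x1209285 (w,kernel):
  lvl0: tbl 0x2A, slot 9 ⇒ 0x41007 (P1/RW1/US1/PS0)
  lvl1: tbl 0x41, slot 9 ⇒ 0x45005 (P1/RW0/US1/PS0)
  ⇒ fault: PROTECTION_VIOLATION  — 2 lookups
#5 VA=0x301D3F4 (r,kernel):
  lvl0: tbl 0x2A, slot 24 ⇒ 0x48007 (P1/RW1/US1/PS0)
  lvl1: tbl 0x48, slot 29 ⇒ 0x4A007 (P1/RW1/US1/PS0)
  ✓ 0x4A3F4  — 2 lookups
#6 VA=0x2807F0A (r,kernel):
  lvl0: tbl 0x2A, slot 20 ⇒ 0x4E007 (P1/RW1/US1/PS0)
  lvl1: tbl 0x4E, slot 7 ⇒ 0x40004 (P0/RW0/US1/PS0)
  ⇒ fault: PAGE_NOT_PRESENT  — 2 lookups

Access #1 fault: NONE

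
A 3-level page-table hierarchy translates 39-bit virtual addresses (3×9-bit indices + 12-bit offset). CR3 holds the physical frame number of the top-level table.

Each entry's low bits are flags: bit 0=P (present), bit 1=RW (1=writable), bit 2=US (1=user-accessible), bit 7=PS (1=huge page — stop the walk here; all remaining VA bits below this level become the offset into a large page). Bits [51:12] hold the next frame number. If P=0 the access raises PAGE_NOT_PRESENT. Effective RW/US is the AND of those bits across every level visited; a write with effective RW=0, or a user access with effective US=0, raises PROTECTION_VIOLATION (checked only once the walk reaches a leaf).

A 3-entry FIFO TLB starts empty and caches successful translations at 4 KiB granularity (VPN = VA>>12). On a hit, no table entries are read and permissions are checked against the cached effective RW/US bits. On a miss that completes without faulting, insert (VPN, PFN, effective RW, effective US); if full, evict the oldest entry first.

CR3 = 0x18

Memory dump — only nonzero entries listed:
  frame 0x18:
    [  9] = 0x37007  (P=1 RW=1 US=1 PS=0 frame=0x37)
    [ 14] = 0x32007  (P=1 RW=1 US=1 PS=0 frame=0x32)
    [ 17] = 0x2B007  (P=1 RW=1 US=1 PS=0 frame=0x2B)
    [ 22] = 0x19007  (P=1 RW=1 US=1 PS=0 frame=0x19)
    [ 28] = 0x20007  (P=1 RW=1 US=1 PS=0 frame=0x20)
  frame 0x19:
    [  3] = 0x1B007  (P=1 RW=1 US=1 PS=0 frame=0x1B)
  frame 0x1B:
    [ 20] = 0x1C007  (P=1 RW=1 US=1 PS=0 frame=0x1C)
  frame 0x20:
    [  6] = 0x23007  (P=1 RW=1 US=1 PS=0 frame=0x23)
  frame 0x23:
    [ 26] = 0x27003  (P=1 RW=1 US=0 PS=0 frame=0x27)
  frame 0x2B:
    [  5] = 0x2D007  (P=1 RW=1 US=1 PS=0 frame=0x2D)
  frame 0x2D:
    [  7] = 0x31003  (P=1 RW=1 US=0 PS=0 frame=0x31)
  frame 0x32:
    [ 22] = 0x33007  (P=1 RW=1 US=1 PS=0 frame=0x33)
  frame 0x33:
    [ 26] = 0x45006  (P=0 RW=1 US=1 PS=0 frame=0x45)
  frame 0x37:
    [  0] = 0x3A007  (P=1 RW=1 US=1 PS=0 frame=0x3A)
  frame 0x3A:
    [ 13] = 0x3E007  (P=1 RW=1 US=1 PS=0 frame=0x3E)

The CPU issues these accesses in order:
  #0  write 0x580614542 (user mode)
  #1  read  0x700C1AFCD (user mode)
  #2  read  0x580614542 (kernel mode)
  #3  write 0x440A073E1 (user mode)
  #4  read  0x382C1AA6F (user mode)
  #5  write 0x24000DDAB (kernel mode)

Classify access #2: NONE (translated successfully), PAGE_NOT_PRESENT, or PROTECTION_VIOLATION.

Trace:
#0 VA=0x580614542 (w,user):
  L0: frame=0x18 idx=22 entry=0x19007 [P=1 RW=1 US=1 PS=0]
  L1: frame=0x19 idx=3 entry=0x1B007 [P=1 RW=1 US=1 PS=0]
  L2: frame=0x1B idx=20 entry=0x1C007 [P=1 RW=1 US=1 PS=0]
  → PA=0x1C542  (3 entries read)
#1 VA=0x700C1AFCD (r,user):
  L0: frame=0x18 idx=28 entry=0x20007 [P=1 RW=1 US=1 PS=0]
  L1: frame=0x20 idx=6 entry=0x23007 [P=1 RW=1 US=1 PS=0]
  L2: frame=0x23 idx=26 entry=0x27003 [P=1 RW=1 US=0 PS=0]
  → PROTECTION_VIOLATION  (3 entries read)
#2 VA=0x580614542 (r,kernel):
  TLB hit vpn=0x580614 → PA=0x1C542
#3 VA=0x440A073E1 (w,user):
  L0: frame=0x18 idx=17 entry=0x2B007 [P=1 RW=1 US=1 PS=0]
  L1: frame=0x2B idx=5 entry=0x2D007 [P=1 RW=1 US=1 PS=0]
  L2: frame=0x2D idx=7 entry=0x31003 [P=1 RW=1 US=0 PS=0]
  → PROTECTION_VIOLATION  (3 entries read)
#4 VA=0x382C1AA6F (r,user):
  L0: frame=0x18 idx=14 entry=0x32007 [P=1 RW=1 US=1 PS=0]
  L1: frame=0x32 idx=22 entry=0x33007 [P=1 RW=1 US=1 PS=0]
  L2: frame=0x33 idx=26 entry=0x45006 [P=0 RW=1 US=1 PS=0]
  → PAGE_NOT_PRESENT  (3 entries read)
#5 VA=0x24000DDAB (w,kernel):
  L0: frame=0x18 idx=9 entry=0x37007 [P=1 RW=1 US=1 PS=0]
  L1: frame=0x37 idx=0 entry=0x3A007 [P=1 RW=1 US=1 PS=0]
  L2: frame=0x3A idx=13 entry=0x3E007 [P=1 RW=1 US=1 PS=0]
  → PA=0x3EDAB  (3 entries read)

Access #2 fault: NONE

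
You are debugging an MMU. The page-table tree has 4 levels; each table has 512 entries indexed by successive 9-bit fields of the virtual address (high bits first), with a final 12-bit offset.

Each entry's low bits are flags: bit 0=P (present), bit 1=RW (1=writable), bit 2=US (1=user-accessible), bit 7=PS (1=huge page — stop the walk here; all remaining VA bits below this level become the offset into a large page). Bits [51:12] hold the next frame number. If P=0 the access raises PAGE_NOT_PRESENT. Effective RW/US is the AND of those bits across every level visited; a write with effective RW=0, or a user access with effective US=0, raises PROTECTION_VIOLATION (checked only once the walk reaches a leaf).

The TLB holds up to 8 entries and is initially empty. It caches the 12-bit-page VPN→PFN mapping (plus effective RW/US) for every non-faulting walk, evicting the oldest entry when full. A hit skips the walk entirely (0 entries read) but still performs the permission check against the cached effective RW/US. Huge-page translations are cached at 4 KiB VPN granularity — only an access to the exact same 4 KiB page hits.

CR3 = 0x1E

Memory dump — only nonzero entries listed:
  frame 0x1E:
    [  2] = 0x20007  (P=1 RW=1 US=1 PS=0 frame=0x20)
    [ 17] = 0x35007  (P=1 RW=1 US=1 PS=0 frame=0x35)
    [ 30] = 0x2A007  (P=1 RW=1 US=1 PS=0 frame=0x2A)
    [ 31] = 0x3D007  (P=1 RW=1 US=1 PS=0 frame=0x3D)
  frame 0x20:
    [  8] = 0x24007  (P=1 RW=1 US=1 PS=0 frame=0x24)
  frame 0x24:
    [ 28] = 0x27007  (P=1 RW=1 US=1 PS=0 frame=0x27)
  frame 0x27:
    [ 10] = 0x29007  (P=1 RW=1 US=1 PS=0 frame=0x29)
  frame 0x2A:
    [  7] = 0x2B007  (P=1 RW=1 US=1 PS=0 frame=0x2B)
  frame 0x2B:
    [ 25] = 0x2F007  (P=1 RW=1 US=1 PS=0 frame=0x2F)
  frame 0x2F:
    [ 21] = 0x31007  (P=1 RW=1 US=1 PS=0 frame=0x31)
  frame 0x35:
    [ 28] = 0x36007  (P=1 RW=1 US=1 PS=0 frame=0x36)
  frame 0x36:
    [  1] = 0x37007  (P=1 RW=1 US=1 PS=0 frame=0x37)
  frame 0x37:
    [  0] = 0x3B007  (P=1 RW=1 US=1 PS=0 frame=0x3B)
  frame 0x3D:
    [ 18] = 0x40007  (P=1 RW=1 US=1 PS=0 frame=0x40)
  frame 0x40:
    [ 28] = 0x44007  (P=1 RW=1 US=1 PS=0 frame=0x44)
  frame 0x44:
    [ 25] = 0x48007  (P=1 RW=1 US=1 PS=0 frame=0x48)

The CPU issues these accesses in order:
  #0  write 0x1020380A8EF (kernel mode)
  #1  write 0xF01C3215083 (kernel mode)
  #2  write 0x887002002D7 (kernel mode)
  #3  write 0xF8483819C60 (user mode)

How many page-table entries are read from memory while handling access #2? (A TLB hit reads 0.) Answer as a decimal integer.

Trace:
#0 VA=0x1020380A8EF (w,kernel):
  L0 @0x1E[2] → 0x20007  P=1,RW=1,US=1,PS=0
  L1 @0x20[8] → 0x24007  P=1,RW=1,US=1,PS=0
  L2 @0x24[28] → 0x27007  P=1,RW=1,US=1,PS=0
  L3 @0x27[10] → 0x29007  P=1,RW=1,US=1,PS=0
  → PA=0x298EF  (4 entries read)
#1 VA=0xF01C3215083 (w,kernel):
  L0 @0x1E[30] → 0x2A007  P=1,RW=1,US=1,PS=0
  L1 @0x2A[7] → 0x2B007  P=1,RW=1,US=1,PS=0
  L2 @0x2B[25] → 0x2F007  P=1,RW=1,US=1,PS=0
  L3 @0x2F[21] → 0x31007  P=1,RW=1,US=1,PS=0
  → PA=0x31083  (4 entries read)
#2 VA=0x887002002D7 (w,kernel):
  L0 @0x1E[17] → 0x35007  P=1,RW=1,US=1,PS=0
  L1 @0x35[28] → 0x36007  P=1,RW=1,US=1,PS=0
  L2 @0x36[1] → 0x37007  P=1,RW=1,US=1,PS=0
  L3 @0x37[0] → 0x3B007  P=1,RW=1,US=1,PS=0
  → PA=0x3B2D7  (4 entries read)
#3 VA=0xF8483819C60 (w,user):
  L0 @0x1E[31] → 0x3D007  P=1,RW=1,US=1,PS=0
  L1 @0x3D[18] → 0x40007  P=1,RW=1,US=1,PS=0
  L2 @0x40[28] → 0x44007  P=1,RW=1,US=1,PS=0
  L3 @0x44[25] → 0x48007  P=1,RW=1,US=1,PS=0
  → PA=0x48C60  (4 entries read)

Entries read for #2: 4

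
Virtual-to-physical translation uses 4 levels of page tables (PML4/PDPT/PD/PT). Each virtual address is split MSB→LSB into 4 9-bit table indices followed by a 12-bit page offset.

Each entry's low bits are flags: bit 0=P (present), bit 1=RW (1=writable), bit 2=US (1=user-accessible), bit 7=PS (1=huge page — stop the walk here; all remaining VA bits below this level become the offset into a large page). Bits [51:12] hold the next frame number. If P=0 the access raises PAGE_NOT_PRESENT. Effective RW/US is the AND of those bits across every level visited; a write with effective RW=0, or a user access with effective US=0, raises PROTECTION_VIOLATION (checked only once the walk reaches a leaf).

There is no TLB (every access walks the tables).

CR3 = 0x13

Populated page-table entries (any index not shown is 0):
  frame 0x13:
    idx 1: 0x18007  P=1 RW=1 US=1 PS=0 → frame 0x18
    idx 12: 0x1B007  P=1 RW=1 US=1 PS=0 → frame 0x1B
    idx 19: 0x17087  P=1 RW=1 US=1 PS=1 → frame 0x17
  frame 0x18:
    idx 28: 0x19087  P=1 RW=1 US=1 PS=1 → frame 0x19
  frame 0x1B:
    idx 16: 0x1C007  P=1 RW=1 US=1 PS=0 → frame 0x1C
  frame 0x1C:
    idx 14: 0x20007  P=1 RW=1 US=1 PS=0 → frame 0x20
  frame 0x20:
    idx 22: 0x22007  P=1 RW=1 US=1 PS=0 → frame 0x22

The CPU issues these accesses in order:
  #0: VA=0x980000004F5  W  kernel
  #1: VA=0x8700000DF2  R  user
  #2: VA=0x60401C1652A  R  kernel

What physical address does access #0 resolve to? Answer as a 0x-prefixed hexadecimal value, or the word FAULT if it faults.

Per-access translation:
#0 VA=0x980000004F5 (w,kernel):
  L0: frame=0x13 idx=19 entry=0x17087 [P=1 RW=1 US=1 PS=1]
  → PA=0x174F5 (huge @L0)  (1 entries read)
#1 VA=0x8700000DF2 (r,user):
  L0: frame=0x13 idx=1 entry=0x18007 [P=1 RW=1 US=1 PS=0]
  L1: frame=0x18 idx=28 entry=0x19087 [P=1 RW=1 US=1 PS=1]
  → PA=0x19DF2 (huge @L1)  (2 entries read)
#2 VA=0x60401C1652A (r,kernel):
  L0: frame=0x13 idx=12 entry=0x1B007 [P=1 RW=1 US=1 PS=0]
  L1: frame=0x1B idx=16 entry=0x1C007 [P=1 RW=1 US=1 PS=0]
  L2: frame=0x1C idx=14 entry=0x20007 [P=1 RW=1 US=1 PS=0]
  L3: frame=0x20 idx=22 entry=0x22007 [P=1 RW=1 US=1 PS=0]
  → PA=0x2252A  (4 entries read)

Access #0 PA: 0x174F5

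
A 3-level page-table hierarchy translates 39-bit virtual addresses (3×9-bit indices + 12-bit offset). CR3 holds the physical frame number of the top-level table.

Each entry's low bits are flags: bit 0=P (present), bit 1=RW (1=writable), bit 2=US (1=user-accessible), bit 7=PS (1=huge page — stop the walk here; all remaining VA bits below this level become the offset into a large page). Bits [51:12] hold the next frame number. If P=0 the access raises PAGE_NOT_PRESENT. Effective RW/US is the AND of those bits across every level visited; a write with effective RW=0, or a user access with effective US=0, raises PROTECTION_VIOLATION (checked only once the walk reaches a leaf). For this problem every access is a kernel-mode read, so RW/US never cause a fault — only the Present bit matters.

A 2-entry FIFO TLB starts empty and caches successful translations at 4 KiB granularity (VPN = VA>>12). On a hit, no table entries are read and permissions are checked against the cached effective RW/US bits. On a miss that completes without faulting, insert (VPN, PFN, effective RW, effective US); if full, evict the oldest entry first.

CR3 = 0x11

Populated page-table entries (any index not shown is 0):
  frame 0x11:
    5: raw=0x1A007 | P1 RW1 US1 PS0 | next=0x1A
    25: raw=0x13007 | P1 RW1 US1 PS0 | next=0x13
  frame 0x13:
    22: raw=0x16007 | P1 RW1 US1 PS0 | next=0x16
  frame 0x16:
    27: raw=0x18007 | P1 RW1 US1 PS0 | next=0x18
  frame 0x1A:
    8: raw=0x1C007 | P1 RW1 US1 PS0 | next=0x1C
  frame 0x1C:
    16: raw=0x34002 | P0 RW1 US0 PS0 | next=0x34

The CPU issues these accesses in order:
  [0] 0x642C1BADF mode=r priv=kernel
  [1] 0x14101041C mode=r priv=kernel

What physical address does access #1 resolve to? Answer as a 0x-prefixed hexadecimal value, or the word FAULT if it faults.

Walk each access:
#0 VA=0x642C1BADF (r,kernel):
  L0 @0x11[25] → 0x13007  P=1,RW=1,US=1,PS=0
  L1 @0x13[22] → 0x16007  P=1,RW=1,US=1,PS=0
  L2 @0x16[27] → 0x18007  P=1,RW=1,US=1,PS=0
  → PA=0x18ADF  (3 entries read)
#1 VA=0x14101041C (r,kernel):
  L0 @0x11[5] → 0x1A007  P=1,RW=1,US=1,PS=0
  L1 @0x1A[8] → 0x1C007  P=1,RW=1,US=1,PS=0
  L2 @0x1C[16] → 0x34002  P=0,RW=1,US=0,PS=0
  ✗ PAGE_NOT_PRESENT  [3 reads]

Access #1 PA: FAULT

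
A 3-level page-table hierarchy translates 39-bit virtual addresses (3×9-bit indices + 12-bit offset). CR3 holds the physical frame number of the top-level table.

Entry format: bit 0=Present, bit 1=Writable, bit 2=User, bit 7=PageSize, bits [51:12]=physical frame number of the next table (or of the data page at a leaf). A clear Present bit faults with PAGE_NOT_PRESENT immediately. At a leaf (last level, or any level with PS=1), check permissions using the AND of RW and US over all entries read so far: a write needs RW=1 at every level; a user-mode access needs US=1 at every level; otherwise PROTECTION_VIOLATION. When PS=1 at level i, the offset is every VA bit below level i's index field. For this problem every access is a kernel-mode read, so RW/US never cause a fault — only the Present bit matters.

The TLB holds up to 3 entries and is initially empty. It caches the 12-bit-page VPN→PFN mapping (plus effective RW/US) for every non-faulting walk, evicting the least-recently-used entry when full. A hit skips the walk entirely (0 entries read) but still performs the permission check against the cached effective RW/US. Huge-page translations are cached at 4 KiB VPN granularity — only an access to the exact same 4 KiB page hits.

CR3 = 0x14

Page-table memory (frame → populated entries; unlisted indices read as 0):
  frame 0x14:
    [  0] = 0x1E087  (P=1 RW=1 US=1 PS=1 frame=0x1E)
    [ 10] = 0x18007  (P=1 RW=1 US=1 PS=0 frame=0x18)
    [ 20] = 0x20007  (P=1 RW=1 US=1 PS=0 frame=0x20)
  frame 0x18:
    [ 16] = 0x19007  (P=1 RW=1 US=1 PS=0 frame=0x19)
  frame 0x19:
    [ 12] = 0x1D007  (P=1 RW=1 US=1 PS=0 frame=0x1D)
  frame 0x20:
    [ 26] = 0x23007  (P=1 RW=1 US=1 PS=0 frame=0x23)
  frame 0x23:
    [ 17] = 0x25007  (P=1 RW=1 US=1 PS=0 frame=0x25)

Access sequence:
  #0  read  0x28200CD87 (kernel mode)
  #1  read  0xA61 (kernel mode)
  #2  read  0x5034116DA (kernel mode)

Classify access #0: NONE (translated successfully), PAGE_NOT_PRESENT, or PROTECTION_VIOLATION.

Walk each access:
#0 VA=0x28200CD87 (r,kernel):
  L0 @0x14[10] → 0x18007  P=1,RW=1,US=1,PS=0
  L1 @0x18[16] → 0x19007  P=1,RW=1,US=1,PS=0
  L2 @0x19[12] → 0x1D007  P=1,RW=1,US=1,PS=0
  ⇒ phys 0x1DD87  [3 reads]
#1 VA=0xA61 (r,kernel):
  L0 @0x14[0] → 0x1E087  P=1,RW=1,US=1,PS=1
  ⇒ phys 0x1EA61 (huge @L0)  [1 reads]
#2 VA=0x5034116DA (r,kernel):
  L0 @0x14[20] → 0x20007  P=1,RW=1,US=1,PS=0
  L1 @0x20[26] → 0x23007  P=1,RW=1,US=1,PS=0
  L2 @0x23[17] → 0x25007  P=1,RW=1,US=1,PS=0
  ⇒ phys 0x256DA  [3 reads]

Access #0 fault: NONE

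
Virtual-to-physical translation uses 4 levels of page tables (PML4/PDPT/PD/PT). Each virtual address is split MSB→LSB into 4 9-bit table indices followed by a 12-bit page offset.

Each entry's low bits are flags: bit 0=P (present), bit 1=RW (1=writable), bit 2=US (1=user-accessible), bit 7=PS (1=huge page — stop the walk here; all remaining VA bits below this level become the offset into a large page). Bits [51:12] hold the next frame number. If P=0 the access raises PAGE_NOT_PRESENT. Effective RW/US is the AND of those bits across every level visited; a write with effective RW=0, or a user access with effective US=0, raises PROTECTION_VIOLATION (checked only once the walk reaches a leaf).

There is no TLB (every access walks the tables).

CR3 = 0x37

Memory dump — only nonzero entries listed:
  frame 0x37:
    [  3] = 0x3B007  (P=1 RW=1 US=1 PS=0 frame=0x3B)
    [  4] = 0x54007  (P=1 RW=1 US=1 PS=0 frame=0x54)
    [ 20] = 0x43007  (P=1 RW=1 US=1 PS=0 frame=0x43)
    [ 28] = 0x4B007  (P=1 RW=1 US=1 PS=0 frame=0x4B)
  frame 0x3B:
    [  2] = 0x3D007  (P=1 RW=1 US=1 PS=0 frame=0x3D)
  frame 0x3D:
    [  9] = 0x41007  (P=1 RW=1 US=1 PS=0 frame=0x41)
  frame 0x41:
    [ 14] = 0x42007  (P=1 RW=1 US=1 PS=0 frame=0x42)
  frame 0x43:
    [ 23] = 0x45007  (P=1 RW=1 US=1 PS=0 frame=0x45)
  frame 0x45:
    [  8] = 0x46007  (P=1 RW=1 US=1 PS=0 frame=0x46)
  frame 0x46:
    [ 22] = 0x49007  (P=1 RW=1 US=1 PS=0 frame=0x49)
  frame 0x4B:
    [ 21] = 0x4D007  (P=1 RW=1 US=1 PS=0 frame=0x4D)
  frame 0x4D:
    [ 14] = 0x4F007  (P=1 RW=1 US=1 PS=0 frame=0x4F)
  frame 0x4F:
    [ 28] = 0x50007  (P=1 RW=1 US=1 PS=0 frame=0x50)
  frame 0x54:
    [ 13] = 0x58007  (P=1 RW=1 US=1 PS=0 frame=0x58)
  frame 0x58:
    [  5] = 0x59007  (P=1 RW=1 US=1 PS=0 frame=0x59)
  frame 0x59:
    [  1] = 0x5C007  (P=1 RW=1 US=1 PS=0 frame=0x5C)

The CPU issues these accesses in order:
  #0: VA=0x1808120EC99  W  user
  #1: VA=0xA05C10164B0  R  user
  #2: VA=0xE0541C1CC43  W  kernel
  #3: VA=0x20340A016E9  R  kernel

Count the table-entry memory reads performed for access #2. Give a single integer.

Per-access translation:
#0 VA=0x1808120EC99 (w,user):
  [0] read 0x37 idx=3: raw=0x3B007 flags P=1 W=1 U=1 S=0
  [1] read 0x3B idx=2: raw=0x3D007 flags P=1 W=1 U=1 S=0
  [2] read 0x3D idx=9: raw=0x41007 flags P=1 W=1 U=1 S=0
  [3] read 0x41 idx=14: raw=0x42007 flags P=1 W=1 U=1 S=0
  ✓ 0x42C99  — 4 lookups
#1 VA=0xA05C10164B0 (r,user):
  [0] read 0x37 idx=20: raw=0x43007 flags P=1 W=1 U=1 S=0
  [1] read 0x43 idx=23: raw=0x45007 flags P=1 W=1 U=1 S=0
  [2] read 0x45 idx=8: raw=0x46007 flags P=1 W=1 U=1 S=0
  [3] read 0x46 idx=22: raw=0x49007 flags P=1 W=1 U=1 S=0
  ✓ 0x494B0  — 4 lookups
#2 VA=0xE0541C1CC43 (w,kernel):
  [0] read 0x37 idx=28: raw=0x4B007 flags P=1 W=1 U=1 S=0
  [1] read 0x4B idx=21: raw=0x4D007 flags P=1 W=1 U=1 S=0
  [2] read 0x4D idx=14: raw=0x4F007 flags P=1 W=1 U=1 S=0
  [3] read 0x4F idx=28: raw=0x50007 flags P=1 W=1 U=1 S=0
  ✓ 0x50C43  — 4 lookups
#3 VA=0x20340A016E9 (r,kernel):
  [0] read 0x37 idx=4: raw=0x54007 flags P=1 W=1 U=1 S=0
  [1] read 0x54 idx=13: raw=0x58007 flags P=1 W=1 U=1 S=0
  [2] read 0x58 idx=5: raw=0x59007 flags P=1 W=1 U=1 S=0
  [3] read 0x59 idx=1: raw=0x5C007 flags P=1 W=1 U=1 S=0
  ✓ 0x5C6E9  — 4 lookups

Entries read for #2: 4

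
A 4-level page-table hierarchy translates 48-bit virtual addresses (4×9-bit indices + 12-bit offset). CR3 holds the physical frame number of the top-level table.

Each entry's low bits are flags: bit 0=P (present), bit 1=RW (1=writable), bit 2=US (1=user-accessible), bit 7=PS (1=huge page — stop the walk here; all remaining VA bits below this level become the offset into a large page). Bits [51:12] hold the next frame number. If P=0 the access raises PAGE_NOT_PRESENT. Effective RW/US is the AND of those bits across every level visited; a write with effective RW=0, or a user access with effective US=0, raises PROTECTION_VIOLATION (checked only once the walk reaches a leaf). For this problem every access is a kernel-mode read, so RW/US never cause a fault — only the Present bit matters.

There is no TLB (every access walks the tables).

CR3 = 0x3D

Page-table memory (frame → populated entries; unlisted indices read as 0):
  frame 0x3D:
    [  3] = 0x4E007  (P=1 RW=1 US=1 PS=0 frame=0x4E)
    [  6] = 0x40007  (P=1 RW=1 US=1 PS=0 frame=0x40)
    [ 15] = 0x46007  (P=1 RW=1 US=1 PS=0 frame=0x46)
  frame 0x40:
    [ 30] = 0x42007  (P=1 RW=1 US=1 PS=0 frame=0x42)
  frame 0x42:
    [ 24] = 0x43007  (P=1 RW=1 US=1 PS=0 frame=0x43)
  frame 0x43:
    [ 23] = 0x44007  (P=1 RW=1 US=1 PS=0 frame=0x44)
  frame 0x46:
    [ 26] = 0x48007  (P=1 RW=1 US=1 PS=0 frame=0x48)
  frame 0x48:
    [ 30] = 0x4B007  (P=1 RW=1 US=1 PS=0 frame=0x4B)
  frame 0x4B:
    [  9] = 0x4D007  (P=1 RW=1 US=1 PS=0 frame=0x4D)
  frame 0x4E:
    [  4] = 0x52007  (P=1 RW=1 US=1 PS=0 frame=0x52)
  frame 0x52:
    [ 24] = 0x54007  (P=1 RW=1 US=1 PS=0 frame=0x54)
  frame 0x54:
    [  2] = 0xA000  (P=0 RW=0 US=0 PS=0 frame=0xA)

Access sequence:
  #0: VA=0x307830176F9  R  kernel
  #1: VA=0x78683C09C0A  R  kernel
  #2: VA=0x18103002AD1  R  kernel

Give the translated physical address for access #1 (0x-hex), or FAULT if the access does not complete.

Trace:
#0 VA=0x307830176F9 (r,kernel):
  [0] read 0x3D idx=6: raw=0x40007 flags P=1 W=1 U=1 S=0
  [1] read 0x40 idx=30: raw=0x42007 flags P=1 W=1 U=1 S=0
  [2] read 0x42 idx=24: raw=0x43007 flags P=1 W=1 U=1 S=0
  [3] read 0x43 idx=23: raw=0x44007 flags P=1 W=1 U=1 S=0
  ✓ 0x446F9  — 4 lookups
#1 VA=0x78683C09C0A (r,kernel):
  [0] read 0x3D idx=15: raw=0x46007 flags P=1 W=1 U=1 S=0
  [1] read 0x46 idx=26: raw=0x48007 flags P=1 W=1 U=1 S=0
  [2] read 0x48 idx=30: raw=0x4B007 flags P=1 W=1 U=1 S=0
  [3] read 0x4B idx=9: raw=0x4D007 flags P=1 W=1 U=1 S=0
  ✓ 0x4DC0A  — 4 lookups
#2 VA=0x18103002AD1 (r,kernel):
  [0] read 0x3D idx=3: raw=0x4E007 flags P=1 W=1 U=1 S=0
  [1] read 0x4E idx=4: raw=0x52007 flags P=1 W=1 U=1 S=0
  [2] read 0x52 idx=24: raw=0x54007 flags P=1 W=1 U=1 S=0
  [3] read 0x54 idx=2: raw=0xA000 flags P=0 W=0 U=0 S=0
  ✗ PAGE_NOT_PRESENT  [4 reads]

Access #1 PA: 0x4DC0A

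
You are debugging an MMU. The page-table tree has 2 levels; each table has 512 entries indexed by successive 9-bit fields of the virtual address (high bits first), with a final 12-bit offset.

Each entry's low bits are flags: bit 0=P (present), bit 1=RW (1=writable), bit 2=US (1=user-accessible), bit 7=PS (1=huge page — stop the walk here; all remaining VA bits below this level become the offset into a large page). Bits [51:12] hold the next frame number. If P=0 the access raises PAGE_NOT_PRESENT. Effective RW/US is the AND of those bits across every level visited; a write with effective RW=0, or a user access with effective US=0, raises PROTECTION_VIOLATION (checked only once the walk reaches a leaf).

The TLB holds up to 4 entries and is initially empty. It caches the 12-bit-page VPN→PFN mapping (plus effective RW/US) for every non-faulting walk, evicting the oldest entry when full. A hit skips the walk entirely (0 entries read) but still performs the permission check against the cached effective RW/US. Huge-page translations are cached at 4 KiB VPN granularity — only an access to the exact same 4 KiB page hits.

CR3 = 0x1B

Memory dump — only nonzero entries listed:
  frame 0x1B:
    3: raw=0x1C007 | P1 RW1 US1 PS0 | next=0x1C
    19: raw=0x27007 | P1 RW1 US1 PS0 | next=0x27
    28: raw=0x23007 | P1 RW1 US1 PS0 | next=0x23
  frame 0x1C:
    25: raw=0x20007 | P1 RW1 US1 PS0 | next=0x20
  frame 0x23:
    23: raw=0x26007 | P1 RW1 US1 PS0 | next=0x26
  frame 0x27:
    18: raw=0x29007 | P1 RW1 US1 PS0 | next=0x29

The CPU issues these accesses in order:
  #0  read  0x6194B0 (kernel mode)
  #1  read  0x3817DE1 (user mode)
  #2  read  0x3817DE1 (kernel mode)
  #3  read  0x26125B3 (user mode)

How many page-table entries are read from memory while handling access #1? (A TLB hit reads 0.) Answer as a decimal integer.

Per-access translation:
#0 VA=0x6194B0 (r,kernel):
  [0] read 0x1B idx=3: raw=0x1C007 flags P=1 W=1 U=1 S=0
  [1] read 0x1C idx=25: raw=0x20007 flags P=1 W=1 U=1 S=0
  ⇒ phys 0x204B0  [2 reads]
#1 VA=0x3817DE1 (r,user):
  [0] read 0x1B idx=28: raw=0x23007 flags P=1 W=1 U=1 S=0
  [1] read 0x23 idx=23: raw=0x26007 flags P=1 W=1 U=1 S=0
  ⇒ phys 0x26DE1  [2 reads]
#2 VA=0x3817DE1 (r,kernel):
  TLB hit vpn=0x3817 → PA=0x26DE1
#3 VA=0x26125B3 (r,user):
  [0] read 0x1B idx=19: raw=0x27007 flags P=1 W=1 U=1 S=0
  [1] read 0x27 idx=18: raw=0x29007 flags P=1 W=1 U=1 S=0
  ⇒ phys 0x295B3  [2 reads]

Entries read for #1: 2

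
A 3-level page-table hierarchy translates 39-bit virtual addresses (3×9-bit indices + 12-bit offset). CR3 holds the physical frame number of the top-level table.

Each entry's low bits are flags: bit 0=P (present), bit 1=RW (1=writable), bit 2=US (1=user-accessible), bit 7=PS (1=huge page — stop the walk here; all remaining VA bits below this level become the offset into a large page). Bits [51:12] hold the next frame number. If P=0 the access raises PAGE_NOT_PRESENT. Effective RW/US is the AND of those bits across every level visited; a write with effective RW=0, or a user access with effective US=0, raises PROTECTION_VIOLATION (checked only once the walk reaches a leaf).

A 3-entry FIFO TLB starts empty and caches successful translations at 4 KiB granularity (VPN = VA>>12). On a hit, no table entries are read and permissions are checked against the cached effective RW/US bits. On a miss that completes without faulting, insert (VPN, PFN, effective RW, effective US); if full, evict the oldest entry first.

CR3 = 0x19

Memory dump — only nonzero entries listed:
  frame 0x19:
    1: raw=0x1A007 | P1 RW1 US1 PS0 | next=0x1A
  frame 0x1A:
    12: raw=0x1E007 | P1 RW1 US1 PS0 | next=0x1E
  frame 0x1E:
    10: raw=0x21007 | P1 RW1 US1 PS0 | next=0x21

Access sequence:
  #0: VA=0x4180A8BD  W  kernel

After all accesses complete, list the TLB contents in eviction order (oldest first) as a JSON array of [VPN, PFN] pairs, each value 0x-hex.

Walk each access:
#0 VA=0x4180A8BD (w,kernel):
  lvl0: tbl 0x19, slot 1 ⇒ 0x1A007 (P1/RW1/US1/PS0)
  lvl1: tbl 0x1A, slot 12 ⇒ 0x1E007 (P1/RW1/US1/PS0)
  lvl2: tbl 0x1E, slot 10 ⇒ 0x21007 (P1/RW1/US1/PS0)
  ⇒ phys 0x218BD  [3 reads]

TLB: [["0x4180A", "0x21"]]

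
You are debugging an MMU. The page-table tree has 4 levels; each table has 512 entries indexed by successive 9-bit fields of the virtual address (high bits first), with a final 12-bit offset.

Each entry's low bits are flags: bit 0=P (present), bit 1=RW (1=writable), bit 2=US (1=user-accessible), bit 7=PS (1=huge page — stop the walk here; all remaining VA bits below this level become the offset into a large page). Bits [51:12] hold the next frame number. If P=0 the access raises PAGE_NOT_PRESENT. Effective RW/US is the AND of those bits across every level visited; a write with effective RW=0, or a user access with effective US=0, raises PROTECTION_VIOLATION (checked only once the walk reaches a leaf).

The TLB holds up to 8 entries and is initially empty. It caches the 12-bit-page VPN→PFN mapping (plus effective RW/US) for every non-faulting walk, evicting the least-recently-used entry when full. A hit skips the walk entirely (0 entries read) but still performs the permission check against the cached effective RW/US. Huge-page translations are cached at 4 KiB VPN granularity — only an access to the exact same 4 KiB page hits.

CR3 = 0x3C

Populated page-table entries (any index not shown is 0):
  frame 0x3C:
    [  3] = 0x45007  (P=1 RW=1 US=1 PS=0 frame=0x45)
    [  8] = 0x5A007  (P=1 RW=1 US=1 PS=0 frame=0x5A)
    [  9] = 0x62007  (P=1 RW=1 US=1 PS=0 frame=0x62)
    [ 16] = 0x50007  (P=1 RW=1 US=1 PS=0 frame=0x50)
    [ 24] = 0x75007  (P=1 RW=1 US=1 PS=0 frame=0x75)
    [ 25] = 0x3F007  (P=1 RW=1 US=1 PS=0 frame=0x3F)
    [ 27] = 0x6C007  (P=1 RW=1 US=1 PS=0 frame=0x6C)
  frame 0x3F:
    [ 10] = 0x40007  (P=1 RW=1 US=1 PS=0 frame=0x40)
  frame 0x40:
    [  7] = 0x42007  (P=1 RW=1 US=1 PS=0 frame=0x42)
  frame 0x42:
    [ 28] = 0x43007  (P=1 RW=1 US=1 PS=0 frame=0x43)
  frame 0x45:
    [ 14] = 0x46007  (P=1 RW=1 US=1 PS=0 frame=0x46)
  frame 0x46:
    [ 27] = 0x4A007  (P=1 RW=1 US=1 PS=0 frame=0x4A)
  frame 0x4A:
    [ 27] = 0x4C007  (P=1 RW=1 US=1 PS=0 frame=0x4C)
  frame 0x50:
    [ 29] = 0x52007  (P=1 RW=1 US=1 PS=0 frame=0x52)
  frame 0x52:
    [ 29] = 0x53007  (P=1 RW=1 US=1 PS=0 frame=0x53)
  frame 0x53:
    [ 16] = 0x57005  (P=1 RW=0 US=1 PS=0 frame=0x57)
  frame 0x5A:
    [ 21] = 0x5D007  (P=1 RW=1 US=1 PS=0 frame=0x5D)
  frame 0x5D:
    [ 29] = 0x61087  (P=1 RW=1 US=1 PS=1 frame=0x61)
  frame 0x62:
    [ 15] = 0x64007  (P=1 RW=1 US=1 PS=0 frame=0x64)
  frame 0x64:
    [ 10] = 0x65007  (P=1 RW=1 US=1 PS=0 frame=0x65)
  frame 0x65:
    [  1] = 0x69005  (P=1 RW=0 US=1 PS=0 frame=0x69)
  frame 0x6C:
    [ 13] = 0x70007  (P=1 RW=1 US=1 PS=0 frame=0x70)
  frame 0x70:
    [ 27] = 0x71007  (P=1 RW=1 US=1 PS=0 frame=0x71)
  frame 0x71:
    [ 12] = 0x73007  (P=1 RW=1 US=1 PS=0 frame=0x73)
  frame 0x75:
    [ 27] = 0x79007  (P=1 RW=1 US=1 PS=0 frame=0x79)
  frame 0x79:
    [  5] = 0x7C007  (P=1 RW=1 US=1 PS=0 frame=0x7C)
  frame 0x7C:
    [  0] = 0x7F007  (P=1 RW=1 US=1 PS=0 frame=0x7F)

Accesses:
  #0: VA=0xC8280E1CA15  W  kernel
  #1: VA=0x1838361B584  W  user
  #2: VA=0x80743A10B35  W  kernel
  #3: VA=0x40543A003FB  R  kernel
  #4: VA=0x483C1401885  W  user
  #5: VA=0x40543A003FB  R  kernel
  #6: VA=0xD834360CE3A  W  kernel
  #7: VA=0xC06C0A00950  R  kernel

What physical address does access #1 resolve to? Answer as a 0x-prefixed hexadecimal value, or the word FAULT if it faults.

Walk each access:
#0 VA=0xC8280E1CA15 (w,kernel):
  L0: frame=0x3C idx=25 entry=0x3F007 [P=1 RW=1 US=1 PS=0]
  L1: frame=0x3F idx=10 entry=0x40007 [P=1 RW=1 US=1 PS=0]
  L2: frame=0x40 idx=7 entry=0x42007 [P=1 RW=1 US=1 PS=0]
  L3: frame=0x42 idx=28 entry=0x43007 [P=1 RW=1 US=1 PS=0]
  ✓ 0x43A15  — 4 lookups
#1 VA=0x1838361B584 (w,user):
  L0: frame=0x3C idx=3 entry=0x45007 [P=1 RW=1 US=1 PS=0]
  L1: frame=0x45 idx=14 entry=0x46007 [P=1 RW=1 US=1 PS=0]
  L2: frame=0x46 idx=27 entry=0x4A007 [P=1 RW=1 US=1 PS=0]
  L3: frame=0x4A idx=27 entry=0x4C007 [P=1 RW=1 US=1 PS=0]
  ✓ 0x4C584  — 4 lookups
#2 VA=0x80743A10B35 (w,kernel):
  L0: frame=0x3C idx=16 entry=0x50007 [P=1 RW=1 US=1 PS=0]
  L1: frame=0x50 idx=29 entry=0x52007 [P=1 RW=1 US=1 PS=0]
  L2: frame=0x52 idx=29 entry=0x53007 [P=1 RW=1 US=1 PS=0]
  L3: frame=0x53 idx=16 entry=0x57005 [P=1 RW=0 US=1 PS=0]
  → PROTECTION_VIOLATION  (4 entries read)
#3 VA=0x40543A003FB (r,kernel):
  L0: frame=0x3C idx=8 entry=0x5A007 [P=1 RW=1 US=1 PS=0]
  L1: frame=0x5A idx=21 entry=0x5D007 [P=1 RW=1 US=1 PS=0]
  L2: frame=0x5D idx=29 entry=0x61087 [P=1 RW=1 US=1 PS=1]
  ✓ 0x613FB (huge @L2)  — 3 lookups
#4 VA=0x483C1401885 (w,user):
  L0: frame=0x3C idx=9 entry=0x62007 [P=1 RW=1 US=1 PS=0]
  L1: frame=0x62 idx=15 entry=0x64007 [P=1 RW=1 US=1 PS=0]
  L2: frame=0x64 idx=10 entry=0x65007 [P=1 RW=1 US=1 PS=0]
  L3: frame=0x65 idx=1 entry=0x69005 [P=1 RW=0 US=1 PS=0]
  → PROTECTION_VIOLATION  (4 entries read)
#5 VA=0x40543A003FB (r,kernel):
  TLB hit vpn=0x40543A00 → PA=0x613FB
#6 VA=0xD834360CE3A (w,kernel):
  L0: frame=0x3C idx=27 entry=0x6C007 [P=1 RW=1 US=1 PS=0]
  L1: frame=0x6C idx=13 entry=0x70007 [P=1 RW=1 US=1 PS=0]
  L2: frame=0x70 idx=27 entry=0x71007 [P=1 RW=1 US=1 PS=0]
  L3: frame=0x71 idx=12 entry=0x73007 [P=1 RW=1 US=1 PS=0]
  ✓ 0x73E3A  — 4 lookups
#7 VA=0xC06C0A00950 (r,kernel):
  L0: frame=0x3C idx=24 entry=0x75007 [P=1 RW=1 US=1 PS=0]
  L1: frame=0x75 idx=27 entry=0x79007 [P=1 RW=1 US=1 PS=0]
  L2: frame=0x79 idx=5 entry=0x7C007 [P=1 RW=1 US=1 PS=0]
  L3: frame=0x7C idx=0 entry=0x7F007 [P=1 RW=1 US=1 PS=0]
  ✓ 0x7F950  — 4 lookups

Access #1 PA: 0x4C584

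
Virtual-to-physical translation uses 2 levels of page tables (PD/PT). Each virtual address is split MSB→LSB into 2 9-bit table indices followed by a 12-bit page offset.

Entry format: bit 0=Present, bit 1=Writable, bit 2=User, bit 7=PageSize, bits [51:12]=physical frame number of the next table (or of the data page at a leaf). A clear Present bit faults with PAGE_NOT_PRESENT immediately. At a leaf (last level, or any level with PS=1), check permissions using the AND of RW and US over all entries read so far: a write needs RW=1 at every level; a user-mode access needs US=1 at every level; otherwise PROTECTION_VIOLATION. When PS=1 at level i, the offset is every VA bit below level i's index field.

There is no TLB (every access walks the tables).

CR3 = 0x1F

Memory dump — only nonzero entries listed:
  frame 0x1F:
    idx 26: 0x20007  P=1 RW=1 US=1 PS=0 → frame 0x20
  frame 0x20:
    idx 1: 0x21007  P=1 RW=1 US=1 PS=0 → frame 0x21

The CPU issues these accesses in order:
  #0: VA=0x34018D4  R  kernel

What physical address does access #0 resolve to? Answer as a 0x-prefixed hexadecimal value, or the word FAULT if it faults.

Walk each access:
#0 VA=0x34018D4 (r,kernel):
  [0] read 0x1F idx=26: raw=0x20007 flags P=1 W=1 U=1 S=0
  [1] read 0x20 idx=1: raw=0x21007 flags P=1 W=1 U=1 S=0
  ⇒ phys 0x218D4  [2 reads]

Access #0 PA: 0x218D4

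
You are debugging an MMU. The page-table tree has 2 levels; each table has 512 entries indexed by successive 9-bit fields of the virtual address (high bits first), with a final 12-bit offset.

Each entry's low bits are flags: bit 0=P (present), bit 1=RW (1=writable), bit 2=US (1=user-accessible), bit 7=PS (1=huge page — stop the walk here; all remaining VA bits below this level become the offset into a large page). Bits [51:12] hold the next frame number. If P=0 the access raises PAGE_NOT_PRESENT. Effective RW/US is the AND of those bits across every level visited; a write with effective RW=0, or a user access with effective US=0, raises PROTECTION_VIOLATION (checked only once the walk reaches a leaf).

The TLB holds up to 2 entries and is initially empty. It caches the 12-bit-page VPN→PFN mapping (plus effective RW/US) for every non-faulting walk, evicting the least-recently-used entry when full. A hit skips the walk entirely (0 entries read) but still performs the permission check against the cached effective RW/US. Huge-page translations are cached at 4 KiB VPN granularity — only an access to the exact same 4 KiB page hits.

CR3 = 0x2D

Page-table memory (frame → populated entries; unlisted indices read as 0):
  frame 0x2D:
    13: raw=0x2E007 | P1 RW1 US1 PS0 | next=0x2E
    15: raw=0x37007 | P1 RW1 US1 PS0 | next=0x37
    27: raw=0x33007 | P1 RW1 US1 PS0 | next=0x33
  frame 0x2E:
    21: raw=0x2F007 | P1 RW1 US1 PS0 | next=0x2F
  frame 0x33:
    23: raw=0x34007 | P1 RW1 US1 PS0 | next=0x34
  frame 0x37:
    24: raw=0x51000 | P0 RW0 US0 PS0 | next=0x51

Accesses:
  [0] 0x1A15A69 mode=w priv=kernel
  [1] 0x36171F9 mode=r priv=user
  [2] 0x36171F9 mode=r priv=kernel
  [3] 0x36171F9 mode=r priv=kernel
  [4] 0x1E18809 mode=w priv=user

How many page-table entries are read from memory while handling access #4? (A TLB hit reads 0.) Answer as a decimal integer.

Trace:
#0 VA=0x1A15A69 (w,kernel):
  [0] read 0x2D idx=13: raw=0x2E007 flags P=1 W=1 U=1 S=0
  [1] read 0x2E idx=21: raw=0x2F007 flags P=1 W=1 U=1 S=0
  ✓ 0x2FA69  — 2 lookups
#1 VA=0x36171F9 (r,user):
  [0] read 0x2D idx=27: raw=0x33007 flags P=1 W=1 U=1 S=0
  [1] read 0x33 idx=23: raw=0x34007 flags P=1 W=1 U=1 S=0
  ✓ 0x341F9  — 2 lookups
#2 VA=0x36171F9 (r,kernel):
  TLB hit vpn=0x3617 → PA=0x341F9
#3 VA=0x36171F9 (r,kernel):
  TLB hit vpn=0x3617 → PA=0x341F9
#4 VA=0x1E18809 (w,user):
  [0] read 0x2D idx=15: raw=0x37007 flags P=1 W=1 U=1 S=0
  [1] read 0x37 idx=24: raw=0x51000 flags P=0 W=0 U=0 S=0
  ⇒ fault: PAGE_NOT_PRESENT  — 2 lookups

Entries read for #4: 2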